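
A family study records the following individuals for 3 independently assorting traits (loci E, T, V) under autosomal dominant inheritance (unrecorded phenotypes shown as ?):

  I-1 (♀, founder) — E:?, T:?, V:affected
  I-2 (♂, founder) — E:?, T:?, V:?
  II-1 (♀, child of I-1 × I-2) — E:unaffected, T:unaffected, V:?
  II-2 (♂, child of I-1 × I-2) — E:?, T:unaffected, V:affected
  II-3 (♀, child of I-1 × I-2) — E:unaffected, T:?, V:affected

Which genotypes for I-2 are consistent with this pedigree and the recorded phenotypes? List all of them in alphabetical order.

I-2 ∈ {Ee Tt VV, Ee Tt Vv, Ee Tt vv, Ee tt VV, Ee tt Vv, Ee tt vv, ee Tt VV, ee Tt Vv, ee Tt vv, ee tt VV, ee tt Vv, ee tt vv}

E/I-1 ? ·: ee|Ee
E/I-2 ? ·: ee|Ee
E/II-1 un I-1×I-2: ee
E/II-2 ? I-1×I-2: ee|Ee|EE
E/II-3 un I-1×I-2: ee
⇒ E over [I-1,I-2,II-1,II-2,II-3]: 8 consistent
T/I-1 ? ·: tt|Tt
T/I-2 ? ·: tt|Tt
T/II-1 un I-1×I-2: tt
T/II-2 un I-1×I-2: tt
T/II-3 ? I-1×I-2: tt|Tt|TT
⇒ T over [I-1,I-2,II-1,II-2,II-3]: 8 consistent
V/I-1 aff ·: Vv|VV
V/I-2 ? ·: vv|Vv|VV
V/II-1 ? I-1×I-2: vv|Vv|VV
V/II-2 aff I-1×I-2: Vv|VV
V/II-3 aff I-1×I-2: Vv|VV
⇒ V over [I-1,I-2,II-1,II-2,II-3]: 32 consistent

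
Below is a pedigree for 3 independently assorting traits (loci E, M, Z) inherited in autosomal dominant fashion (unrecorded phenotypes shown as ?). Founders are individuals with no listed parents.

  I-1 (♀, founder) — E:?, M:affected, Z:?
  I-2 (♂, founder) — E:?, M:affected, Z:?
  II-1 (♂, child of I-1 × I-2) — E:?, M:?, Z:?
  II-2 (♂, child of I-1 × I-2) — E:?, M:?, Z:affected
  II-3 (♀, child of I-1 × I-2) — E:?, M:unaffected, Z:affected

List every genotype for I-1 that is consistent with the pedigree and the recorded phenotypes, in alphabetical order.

E/I-1 ? ·: ee|Ee|EE
E/I-2 ? ·: ee|Ee|EE
E/II-1 ? I-1×I-2: ee|Ee|EE
E/II-2 ? I-1×I-2: ee|Ee|EE
E/II-3 ? I-1×I-2: ee|Ee|EE
⇒ E over [I-1,I-2,II-1,II-2,II-3]: 63 consistent
M/I-1 aff ·: Mm
M/I-2 aff ·: Mm
M/II-1 ? I-1×I-2: mm|Mm|MM
M/II-2 ? I-1×I-2: mm|Mm|MM
M/II-3 un I-1×I-2: mm
⇒ M over [I-1,I-2,II-1,II-2,II-3]: 9 consistent
Z/I-1 ? ·: zz|Zz|ZZ
Z/I-2 ? ·: zz|Zz|ZZ
Z/II-1 ? I-1×I-2: zz|Zz|ZZ
Z/II-2 aff I-1×I-2: Zz|ZZ
Z/II-3 aff I-1×I-2: Zz|ZZ
⇒ Z over [I-1,I-2,II-1,II-2,II-3]: 35 consistent

I-1 ∈ {EE Mm ZZ, EE Mm Zz, EE Mm zz, Ee Mm ZZ, Ee Mm Zz, Ee Mm zz, ee Mm ZZ, ee Mm Zz, ee Mm zz}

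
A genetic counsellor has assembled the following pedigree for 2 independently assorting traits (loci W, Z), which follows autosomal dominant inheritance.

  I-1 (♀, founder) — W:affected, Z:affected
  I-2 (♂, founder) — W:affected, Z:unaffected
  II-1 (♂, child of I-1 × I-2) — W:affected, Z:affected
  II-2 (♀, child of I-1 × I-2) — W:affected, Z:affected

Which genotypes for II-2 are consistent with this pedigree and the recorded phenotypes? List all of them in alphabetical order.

II-2 ∈ {WW Zz, Ww Zz}

W/I-1 aff ·: Ww|WW
W/I-2 aff ·: Ww|WW
W/II-1 aff I-1×I-2: Ww|WW
W/II-2 aff I-1×I-2: Ww|WW
⇒ W over [I-1,I-2,II-1,II-2]: 13 consistent
Z/I-1 aff ·: Zz|ZZ
Z/I-2 un ·: zz
Z/II-1 aff I-1×I-2: Zz
Z/II-2 aff I-1×I-2: Zz
⇒ Z over [I-1,I-2,II-1,II-2]: 2 consistent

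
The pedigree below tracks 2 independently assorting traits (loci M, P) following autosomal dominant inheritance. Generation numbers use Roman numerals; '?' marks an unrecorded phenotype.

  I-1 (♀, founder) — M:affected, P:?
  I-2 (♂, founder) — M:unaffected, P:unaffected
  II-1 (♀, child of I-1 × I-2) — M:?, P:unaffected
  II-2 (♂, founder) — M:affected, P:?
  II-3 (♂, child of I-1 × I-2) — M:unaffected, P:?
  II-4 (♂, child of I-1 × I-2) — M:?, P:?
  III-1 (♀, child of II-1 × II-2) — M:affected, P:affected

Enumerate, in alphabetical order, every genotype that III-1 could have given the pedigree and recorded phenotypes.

M/I-1 aff ·: Mm
M/I-2 un ·: mm
M/II-1 ? I-1×I-2: mm|Mm
M/II-2 aff ·: Mm|MM
M/II-3 un I-1×I-2: mm
M/II-4 ? I-1×I-2: mm|Mm
M/III-1 aff II-1×II-2: Mm|MM
⇒ M over [I-1,I-2,II-1,II-2,II-3,II-4,III-1]: 12 consistent
P/I-1 ? ·: pp|Pp
P/I-2 un ·: pp
P/II-1 un I-1×I-2: pp
P/II-2 ? ·: Pp|PP
P/II-3 ? I-1×I-2: pp|Pp
P/II-4 ? I-1×I-2: pp|Pp
P/III-1 aff II-1×II-2: Pp
⇒ P over [I-1,I-2,II-1,II-2,II-3,II-4,III-1]: 10 consistent

III-1 ∈ {MM Pp, Mm Pp}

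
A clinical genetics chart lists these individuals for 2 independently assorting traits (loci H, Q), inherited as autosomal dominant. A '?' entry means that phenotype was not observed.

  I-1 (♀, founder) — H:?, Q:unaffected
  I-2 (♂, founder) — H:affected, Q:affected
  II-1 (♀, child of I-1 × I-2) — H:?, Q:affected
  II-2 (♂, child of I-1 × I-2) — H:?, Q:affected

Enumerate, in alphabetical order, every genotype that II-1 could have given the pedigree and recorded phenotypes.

H/I-1 ? ·: hh|Hh|HH
H/I-2 aff ·: Hh|HH
H/II-1 ? I-1×I-2: hh|Hh|HH
H/II-2 ? I-1×I-2: hh|Hh|HH
⇒ H over [I-1,I-2,II-1,II-2]: 23 consistent
Q/I-1 un ·: qq
Q/I-2 aff ·: Qq|QQ
Q/II-1 aff I-1×I-2: Qq
Q/II-2 aff I-1×I-2: Qq
⇒ Q over [I-1,I-2,II-1,II-2]: 2 consistent

II-1 ∈ {HH Qq, Hh Qq, hh Qq}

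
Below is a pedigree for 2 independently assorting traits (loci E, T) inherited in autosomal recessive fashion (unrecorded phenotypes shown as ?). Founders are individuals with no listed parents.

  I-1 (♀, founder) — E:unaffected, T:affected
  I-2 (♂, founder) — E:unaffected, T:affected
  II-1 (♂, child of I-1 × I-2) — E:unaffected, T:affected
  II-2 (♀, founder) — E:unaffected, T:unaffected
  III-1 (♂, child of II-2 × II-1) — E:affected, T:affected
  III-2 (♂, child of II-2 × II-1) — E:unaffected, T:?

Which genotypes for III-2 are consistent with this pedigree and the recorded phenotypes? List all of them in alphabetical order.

E/I-1 un ·: EE|Ee
E/I-2 un ·: EE|Ee
E/II-1 un I-1×I-2: Ee
E/II-2 un ·: Ee
E/III-1 aff II-2×II-1: ee
E/III-2 un II-2×II-1: EE|Ee
⇒ E over [I-1,I-2,II-1,II-2,III-1,III-2]: 6 consistent
T/I-1 aff ·: tt
T/I-2 aff ·: tt
T/II-1 aff I-1×I-2: tt
T/II-2 un ·: Tt
T/III-1 aff II-2×II-1: tt
T/III-2 ? II-2×II-1: Tt|tt
⇒ T over [I-1,I-2,II-1,II-2,III-1,III-2]: 2 consistent

III-2 ∈ {EE Tt, EE tt, Ee Tt, Ee tt}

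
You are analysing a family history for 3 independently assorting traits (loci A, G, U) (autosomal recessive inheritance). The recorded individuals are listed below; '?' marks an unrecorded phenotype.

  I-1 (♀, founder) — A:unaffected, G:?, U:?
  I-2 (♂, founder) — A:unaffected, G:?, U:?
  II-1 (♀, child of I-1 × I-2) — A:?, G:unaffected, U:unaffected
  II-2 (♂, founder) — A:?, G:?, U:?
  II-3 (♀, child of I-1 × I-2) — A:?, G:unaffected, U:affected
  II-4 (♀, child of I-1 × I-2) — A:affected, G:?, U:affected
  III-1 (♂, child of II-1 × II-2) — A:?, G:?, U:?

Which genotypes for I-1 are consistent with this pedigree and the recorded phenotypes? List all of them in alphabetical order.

A/I-1 un ·: Aa
A/I-2 un ·: Aa
A/II-1 ? I-1×I-2: AA|Aa|aa
A/II-2 ? ·: AA|Aa|aa
A/II-3 ? I-1×I-2: AA|Aa|aa
A/II-4 aff I-1×I-2: aa
A/III-1 ? II-1×II-2: AA|Aa|aa
⇒ A over [I-1,I-2,II-1,II-2,II-3,II-4,III-1]: 45 consistent
G/I-1 ? ·: GG|Gg|gg
G/I-2 ? ·: GG|Gg|gg
G/II-1 un I-1×I-2: GG|Gg
G/II-2 ? ·: GG|Gg|gg
G/II-3 un I-1×I-2: GG|Gg
G/II-4 ? I-1×I-2: GG|Gg|gg
G/III-1 ? II-1×II-2: GG|Gg|gg
⇒ G over [I-1,I-2,II-1,II-2,II-3,II-4,III-1]: 200 consistent
U/I-1 ? ·: Uu|uu
U/I-2 ? ·: Uu|uu
U/II-1 un I-1×I-2: UU|Uu
U/II-2 ? ·: UU|Uu|uu
U/II-3 aff I-1×I-2: uu
U/II-4 aff I-1×I-2: uu
U/III-1 ? II-1×II-2: UU|Uu|uu
⇒ U over [I-1,I-2,II-1,II-2,II-3,II-4,III-1]: 25 consistent

I-1 ∈ {Aa GG Uu, Aa GG uu, Aa Gg Uu, Aa Gg uu, Aa gg Uu, Aa gg uu}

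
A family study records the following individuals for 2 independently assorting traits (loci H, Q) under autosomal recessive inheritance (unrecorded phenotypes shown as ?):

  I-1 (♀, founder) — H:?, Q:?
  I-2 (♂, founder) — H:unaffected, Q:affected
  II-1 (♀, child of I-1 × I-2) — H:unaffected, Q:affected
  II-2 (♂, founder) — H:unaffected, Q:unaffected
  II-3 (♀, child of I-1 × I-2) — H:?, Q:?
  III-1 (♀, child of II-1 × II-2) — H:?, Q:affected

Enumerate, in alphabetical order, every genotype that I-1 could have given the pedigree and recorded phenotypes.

H/I-1 ? ·: HH|Hh|hh
H/I-2 un ·: HH|Hh
H/II-1 un I-1×I-2: HH|Hh
H/II-2 un ·: HH|Hh
H/II-3 ? I-1×I-2: HH|Hh|hh
H/III-1 ? II-1×II-2: HH|Hh|hh
⇒ H over [I-1,I-2,II-1,II-2,II-3,III-1]: 74 consistent
Q/I-1 ? ·: Qq|qq
Q/I-2 aff ·: qq
Q/II-1 aff I-1×I-2: qq
Q/II-2 un ·: Qq
Q/II-3 ? I-1×I-2: Qq|qq
Q/III-1 aff II-1×II-2: qq
⇒ Q over [I-1,I-2,II-1,II-2,II-3,III-1]: 3 consistent

I-1 ∈ {HH Qq, HH qq, Hh Qq, Hh qq, hh Qq, hh qq}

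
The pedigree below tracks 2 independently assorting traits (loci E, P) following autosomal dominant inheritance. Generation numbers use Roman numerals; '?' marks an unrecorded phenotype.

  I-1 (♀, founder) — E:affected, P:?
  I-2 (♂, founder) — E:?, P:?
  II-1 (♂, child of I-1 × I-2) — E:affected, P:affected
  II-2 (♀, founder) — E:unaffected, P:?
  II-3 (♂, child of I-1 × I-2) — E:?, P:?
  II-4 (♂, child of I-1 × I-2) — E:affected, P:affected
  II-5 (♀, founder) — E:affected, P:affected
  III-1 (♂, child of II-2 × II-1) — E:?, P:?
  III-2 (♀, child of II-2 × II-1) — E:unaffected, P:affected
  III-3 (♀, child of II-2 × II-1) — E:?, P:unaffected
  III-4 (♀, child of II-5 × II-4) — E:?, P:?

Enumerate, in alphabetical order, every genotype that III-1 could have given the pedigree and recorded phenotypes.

III-1 ∈ {Ee PP, Ee Pp, Ee pp, ee PP, ee Pp, ee pp}

E/I-1 aff ·: Ee|EE
E/I-2 ? ·: ee|Ee|EE
E/II-1 aff I-1×I-2: Ee
E/II-2 un ·: ee
E/II-3 ? I-1×I-2: ee|Ee|EE
E/II-4 aff I-1×I-2: Ee|EE
E/II-5 aff ·: Ee|EE
E/III-1 ? II-2×II-1: ee|Ee
E/III-2 un II-2×II-1: ee
E/III-3 ? II-2×II-1: ee|Ee
E/III-4 ? II-5×II-4: ee|Ee|EE
⇒ E over [I-1,I-2,II-1,II-2,II-3,II-4,II-5,III-1,III-2,III-3,III-4]: 284 consistent
P/I-1 ? ·: pp|Pp|PP
P/I-2 ? ·: pp|Pp|PP
P/II-1 aff I-1×I-2: Pp
P/II-2 ? ·: pp|Pp
P/II-3 ? I-1×I-2: pp|Pp|PP
P/II-4 aff I-1×I-2: Pp|PP
P/II-5 aff ·: Pp|PP
P/III-1 ? II-2×II-1: pp|Pp|PP
P/III-2 aff II-2×II-1: Pp|PP
P/III-3 un II-2×II-1: pp
P/III-4 ? II-5×II-4: pp|Pp|PP
⇒ P over [I-1,I-2,II-1,II-2,II-3,II-4,II-5,III-1,III-2,III-3,III-4]: 688 consistent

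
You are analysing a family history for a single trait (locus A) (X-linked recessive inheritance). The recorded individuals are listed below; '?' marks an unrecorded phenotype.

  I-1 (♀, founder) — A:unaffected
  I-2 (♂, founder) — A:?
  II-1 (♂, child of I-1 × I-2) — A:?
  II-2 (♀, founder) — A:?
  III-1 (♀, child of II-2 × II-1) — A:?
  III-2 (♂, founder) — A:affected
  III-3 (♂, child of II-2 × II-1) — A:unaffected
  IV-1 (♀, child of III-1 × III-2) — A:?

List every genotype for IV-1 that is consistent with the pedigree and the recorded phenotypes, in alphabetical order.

A/I-1 un ·: X^AX^A|X^AX^a
A/I-2 ? ·: X^AY|X^aY
A/II-1 ? I-1×I-2: X^AY|X^aY
A/II-2 ? ·: X^AX^A|X^AX^a
A/III-1 ? II-2×II-1: X^AX^A|X^AX^a|X^aX^a
A/III-2 aff ·: X^aY
A/III-3 un II-2×II-1: X^AY
A/IV-1 ? III-1×III-2: X^AX^a|X^aX^a
⇒ A over [I-1,I-2,II-1,II-2,III-1,III-2,III-3,IV-1]: 26 consistent

IV-1 ∈ {X^AX^a, X^aX^a}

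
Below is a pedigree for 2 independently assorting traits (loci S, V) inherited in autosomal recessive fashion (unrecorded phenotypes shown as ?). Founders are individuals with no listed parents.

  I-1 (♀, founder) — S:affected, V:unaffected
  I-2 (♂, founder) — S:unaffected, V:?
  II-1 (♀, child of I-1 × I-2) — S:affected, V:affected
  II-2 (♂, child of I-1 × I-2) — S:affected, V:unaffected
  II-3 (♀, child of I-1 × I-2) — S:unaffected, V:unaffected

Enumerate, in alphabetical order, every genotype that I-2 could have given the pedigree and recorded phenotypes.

I-2 ∈ {Ss Vv, Ss vv}

S/I-1 aff ·: ss
S/I-2 un ·: Ss
S/II-1 aff I-1×I-2: ss
S/II-2 aff I-1×I-2: ss
S/II-3 un I-1×I-2: Ss
⇒ S over [I-1,I-2,II-1,II-2,II-3]: 1 consistent
V/I-1 un ·: Vv
V/I-2 ? ·: Vv|vv
V/II-1 aff I-1×I-2: vv
V/II-2 un I-1×I-2: VV|Vv
V/II-3 un I-1×I-2: VV|Vv
⇒ V over [I-1,I-2,II-1,II-2,II-3]: 5 consistent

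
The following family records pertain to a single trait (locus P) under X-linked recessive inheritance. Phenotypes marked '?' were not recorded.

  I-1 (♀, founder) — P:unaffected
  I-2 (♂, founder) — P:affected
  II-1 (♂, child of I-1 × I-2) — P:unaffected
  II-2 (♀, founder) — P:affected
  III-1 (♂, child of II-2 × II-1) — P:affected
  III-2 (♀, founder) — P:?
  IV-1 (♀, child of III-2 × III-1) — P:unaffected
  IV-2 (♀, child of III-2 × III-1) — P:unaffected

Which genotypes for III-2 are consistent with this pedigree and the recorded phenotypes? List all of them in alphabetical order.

III-2 ∈ {X^PX^P, X^PX^p}

P/I-1 un ·: X^PX^P|X^PX^p
P/I-2 aff ·: X^pY
P/II-1 un I-1×I-2: X^PY
P/II-2 aff ·: X^pX^p
P/III-1 aff II-2×II-1: X^pY
P/III-2 ? ·: X^PX^P|X^PX^p
P/IV-1 un III-2×III-1: X^PX^p
P/IV-2 un III-2×III-1: X^PX^p
⇒ P over [I-1,I-2,II-1,II-2,III-1,III-2,IV-1,IV-2]: 4 consistent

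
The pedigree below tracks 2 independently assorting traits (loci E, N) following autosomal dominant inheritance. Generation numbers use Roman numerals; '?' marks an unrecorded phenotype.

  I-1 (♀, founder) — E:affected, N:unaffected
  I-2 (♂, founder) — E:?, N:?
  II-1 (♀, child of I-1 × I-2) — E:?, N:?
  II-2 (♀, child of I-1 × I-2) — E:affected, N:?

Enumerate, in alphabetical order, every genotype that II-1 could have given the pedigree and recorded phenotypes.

E/I-1 aff ·: Ee|EE
E/I-2 ? ·: ee|Ee|EE
E/II-1 ? I-1×I-2: ee|Ee|EE
E/II-2 aff I-1×I-2: Ee|EE
⇒ E over [I-1,I-2,II-1,II-2]: 18 consistent
N/I-1 un ·: nn
N/I-2 ? ·: nn|Nn|NN
N/II-1 ? I-1×I-2: nn|Nn
N/II-2 ? I-1×I-2: nn|Nn
⇒ N over [I-1,I-2,II-1,II-2]: 6 consistent

II-1 ∈ {EE Nn, EE nn, Ee Nn, Ee nn, ee Nn, ee nn}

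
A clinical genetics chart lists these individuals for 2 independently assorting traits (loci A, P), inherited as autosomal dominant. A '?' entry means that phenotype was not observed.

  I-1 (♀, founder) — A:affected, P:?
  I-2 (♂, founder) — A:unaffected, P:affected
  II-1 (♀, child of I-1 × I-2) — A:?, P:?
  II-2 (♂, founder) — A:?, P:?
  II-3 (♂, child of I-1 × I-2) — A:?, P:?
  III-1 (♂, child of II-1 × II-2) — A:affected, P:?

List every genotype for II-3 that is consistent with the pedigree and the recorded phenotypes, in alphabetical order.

A/I-1 aff ·: Aa|AA
A/I-2 un ·: aa
A/II-1 ? I-1×I-2: aa|Aa
A/II-2 ? ·: aa|Aa|AA
A/II-3 ? I-1×I-2: aa|Aa
A/III-1 aff II-1×II-2: Aa|AA
⇒ A over [I-1,I-2,II-1,II-2,II-3,III-1]: 19 consistent
P/I-1 ? ·: pp|Pp|PP
P/I-2 aff ·: Pp|PP
P/II-1 ? I-1×I-2: pp|Pp|PP
P/II-2 ? ·: pp|Pp|PP
P/II-3 ? I-1×I-2: pp|Pp|PP
P/III-1 ? II-1×II-2: pp|Pp|PP
⇒ P over [I-1,I-2,II-1,II-2,II-3,III-1]: 122 consistent

II-3 ∈ {Aa PP, Aa Pp, Aa pp, aa PP, aa Pp, aa pp}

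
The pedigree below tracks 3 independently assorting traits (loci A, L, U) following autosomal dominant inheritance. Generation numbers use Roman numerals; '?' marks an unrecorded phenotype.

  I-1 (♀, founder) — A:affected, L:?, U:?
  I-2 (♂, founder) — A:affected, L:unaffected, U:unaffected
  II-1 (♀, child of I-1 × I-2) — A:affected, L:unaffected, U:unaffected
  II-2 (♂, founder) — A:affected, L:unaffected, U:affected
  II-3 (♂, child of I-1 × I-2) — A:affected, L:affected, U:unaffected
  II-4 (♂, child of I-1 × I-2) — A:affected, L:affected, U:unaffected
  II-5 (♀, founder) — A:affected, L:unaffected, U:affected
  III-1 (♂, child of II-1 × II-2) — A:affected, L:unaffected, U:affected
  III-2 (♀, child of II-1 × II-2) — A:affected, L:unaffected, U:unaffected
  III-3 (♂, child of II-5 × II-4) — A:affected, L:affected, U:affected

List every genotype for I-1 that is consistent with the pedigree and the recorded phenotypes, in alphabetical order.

I-1 ∈ {AA Ll Uu, AA Ll uu, Aa Ll Uu, Aa Ll uu}

A/I-1 aff ·: Aa|AA
A/I-2 aff ·: Aa|AA
A/II-1 aff I-1×I-2: Aa|AA
A/II-2 aff ·: Aa|AA
A/II-3 aff I-1×I-2: Aa|AA
A/II-4 aff I-1×I-2: Aa|AA
A/II-5 aff ·: Aa|AA
A/III-1 aff II-1×II-2: Aa|AA
A/III-2 aff II-1×II-2: Aa|AA
A/III-3 aff II-5×II-4: Aa|AA
⇒ A over [I-1,I-2,II-1,II-2,II-3,II-4,II-5,III-1,III-2,III-3]: 561 consistent
L/I-1 ? ·: Ll
L/I-2 un ·: ll
L/II-1 un I-1×I-2: ll
L/II-2 un ·: ll
L/II-3 aff I-1×I-2: Ll
L/II-4 aff I-1×I-2: Ll
L/II-5 un ·: ll
L/III-1 un II-1×II-2: ll
L/III-2 un II-1×II-2: ll
L/III-3 aff II-5×II-4: Ll
⇒ L over [I-1,I-2,II-1,II-2,II-3,II-4,II-5,III-1,III-2,III-3]: 1 consistent
U/I-1 ? ·: uu|Uu
U/I-2 un ·: uu
U/II-1 un I-1×I-2: uu
U/II-2 aff ·: Uu
U/II-3 un I-1×I-2: uu
U/II-4 un I-1×I-2: uu
U/II-5 aff ·: Uu|UU
U/III-1 aff II-1×II-2: Uu
U/III-2 un II-1×II-2: uu
U/III-3 aff II-5×II-4: Uu
⇒ U over [I-1,I-2,II-1,II-2,II-3,II-4,II-5,III-1,III-2,III-3]: 4 consistent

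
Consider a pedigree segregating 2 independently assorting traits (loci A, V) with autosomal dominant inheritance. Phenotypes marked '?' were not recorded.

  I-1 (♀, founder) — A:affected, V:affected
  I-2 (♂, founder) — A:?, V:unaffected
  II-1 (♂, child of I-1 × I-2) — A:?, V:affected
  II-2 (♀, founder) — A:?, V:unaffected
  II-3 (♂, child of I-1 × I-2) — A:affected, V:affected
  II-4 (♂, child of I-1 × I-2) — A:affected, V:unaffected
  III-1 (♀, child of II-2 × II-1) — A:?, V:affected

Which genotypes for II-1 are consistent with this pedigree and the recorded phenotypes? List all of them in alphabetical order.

A/I-1 aff ·: Aa|AA
A/I-2 ? ·: aa|Aa|AA
A/II-1 ? I-1×I-2: aa|Aa|AA
A/II-2 ? ·: aa|Aa|AA
A/II-3 aff I-1×I-2: Aa|AA
A/II-4 aff I-1×I-2: Aa|AA
A/III-1 ? II-2×II-1: aa|Aa|AA
⇒ A over [I-1,I-2,II-1,II-2,II-3,II-4,III-1]: 170 consistent
V/I-1 aff ·: Vv
V/I-2 un ·: vv
V/II-1 aff I-1×I-2: Vv
V/II-2 un ·: vv
V/II-3 aff I-1×I-2: Vv
V/II-4 un I-1×I-2: vv
V/III-1 aff II-2×II-1: Vv
⇒ V over [I-1,I-2,II-1,II-2,II-3,II-4,III-1]: 1 consistent

II-1 ∈ {AA Vv, Aa Vv, aa Vv}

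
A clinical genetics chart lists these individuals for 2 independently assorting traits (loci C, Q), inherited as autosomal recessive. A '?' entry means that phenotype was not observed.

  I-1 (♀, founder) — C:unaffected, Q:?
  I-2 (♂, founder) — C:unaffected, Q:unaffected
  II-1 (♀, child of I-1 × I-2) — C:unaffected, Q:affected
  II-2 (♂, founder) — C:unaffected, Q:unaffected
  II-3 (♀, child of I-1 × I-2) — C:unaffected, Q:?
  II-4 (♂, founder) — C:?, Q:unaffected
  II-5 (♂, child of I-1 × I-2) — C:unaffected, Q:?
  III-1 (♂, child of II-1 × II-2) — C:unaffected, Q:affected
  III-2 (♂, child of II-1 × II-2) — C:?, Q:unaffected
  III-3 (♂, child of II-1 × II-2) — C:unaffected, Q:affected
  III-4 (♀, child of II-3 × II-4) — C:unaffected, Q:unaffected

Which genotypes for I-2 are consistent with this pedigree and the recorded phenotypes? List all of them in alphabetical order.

I-2 ∈ {CC Qq, Cc Qq}

C/I-1 un ·: CC|Cc
C/I-2 un ·: CC|Cc
C/II-1 un I-1×I-2: CC|Cc
C/II-2 un ·: CC|Cc
C/II-3 un I-1×I-2: CC|Cc
C/II-4 ? ·: CC|Cc|cc
C/II-5 un I-1×I-2: CC|Cc
C/III-1 un II-1×II-2: CC|Cc
C/III-2 ? II-1×II-2: CC|Cc|cc
C/III-3 un II-1×II-2: CC|Cc
C/III-4 un II-3×II-4: CC|Cc
⇒ C over [I-1,I-2,II-1,II-2,II-3,II-4,II-5,III-1,III-2,III-3,III-4]: 1602 consistent
Q/I-1 ? ·: Qq|qq
Q/I-2 un ·: Qq
Q/II-1 aff I-1×I-2: qq
Q/II-2 un ·: Qq
Q/II-3 ? I-1×I-2: QQ|Qq|qq
Q/II-4 un ·: QQ|Qq
Q/II-5 ? I-1×I-2: QQ|Qq|qq
Q/III-1 aff II-1×II-2: qq
Q/III-2 un II-1×II-2: Qq
Q/III-3 aff II-1×II-2: qq
Q/III-4 un II-3×II-4: QQ|Qq
⇒ Q over [I-1,I-2,II-1,II-2,II-3,II-4,II-5,III-1,III-2,III-3,III-4]: 39 consistent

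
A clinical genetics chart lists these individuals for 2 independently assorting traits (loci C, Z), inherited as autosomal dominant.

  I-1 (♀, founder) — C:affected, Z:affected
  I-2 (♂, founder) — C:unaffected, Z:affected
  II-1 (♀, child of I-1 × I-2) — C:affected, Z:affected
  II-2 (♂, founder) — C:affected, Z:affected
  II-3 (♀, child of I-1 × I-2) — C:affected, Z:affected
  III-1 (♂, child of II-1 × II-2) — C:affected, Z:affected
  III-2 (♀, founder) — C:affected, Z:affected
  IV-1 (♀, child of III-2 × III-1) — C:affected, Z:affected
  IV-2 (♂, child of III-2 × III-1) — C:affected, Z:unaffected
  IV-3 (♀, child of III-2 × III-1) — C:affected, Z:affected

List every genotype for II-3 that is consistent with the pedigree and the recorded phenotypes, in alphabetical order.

C/I-1 aff ·: Cc|CC
C/I-2 un ·: cc
C/II-1 aff I-1×I-2: Cc
C/II-2 aff ·: Cc|CC
C/II-3 aff I-1×I-2: Cc
C/III-1 aff II-1×II-2: Cc|CC
C/III-2 aff ·: Cc|CC
C/IV-1 aff III-2×III-1: Cc|CC
C/IV-2 aff III-2×III-1: Cc|CC
C/IV-3 aff III-2×III-1: Cc|CC
⇒ C over [I-1,I-2,II-1,II-2,II-3,III-1,III-2,IV-1,IV-2,IV-3]: 100 consistent
Z/I-1 aff ·: Zz|ZZ
Z/I-2 aff ·: Zz|ZZ
Z/II-1 aff I-1×I-2: Zz|ZZ
Z/II-2 aff ·: Zz|ZZ
Z/II-3 aff I-1×I-2: Zz|ZZ
Z/III-1 aff II-1×II-2: Zz
Z/III-2 aff ·: Zz
Z/IV-1 aff III-2×III-1: Zz|ZZ
Z/IV-2 un III-2×III-1: zz
Z/IV-3 aff III-2×III-1: Zz|ZZ
⇒ Z over [I-1,I-2,II-1,II-2,II-3,III-1,III-2,IV-1,IV-2,IV-3]: 76 consistent

II-3 ∈ {Cc ZZ, Cc Zz}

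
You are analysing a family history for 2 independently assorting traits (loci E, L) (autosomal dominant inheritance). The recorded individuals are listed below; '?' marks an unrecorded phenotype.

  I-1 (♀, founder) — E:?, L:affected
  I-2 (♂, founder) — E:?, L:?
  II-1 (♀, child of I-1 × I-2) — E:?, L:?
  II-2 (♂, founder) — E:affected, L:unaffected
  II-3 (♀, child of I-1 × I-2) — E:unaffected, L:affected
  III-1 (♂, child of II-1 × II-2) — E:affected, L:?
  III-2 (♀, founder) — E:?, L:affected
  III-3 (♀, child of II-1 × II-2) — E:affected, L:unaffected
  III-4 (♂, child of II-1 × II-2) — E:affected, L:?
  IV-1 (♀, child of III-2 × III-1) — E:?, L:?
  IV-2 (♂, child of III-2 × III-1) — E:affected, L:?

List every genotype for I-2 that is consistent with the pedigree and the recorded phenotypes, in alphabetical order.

E/I-1 ? ·: ee|Ee
E/I-2 ? ·: ee|Ee
E/II-1 ? I-1×I-2: ee|Ee|EE
E/II-2 aff ·: Ee|EE
E/II-3 un I-1×I-2: ee
E/III-1 aff II-1×II-2: Ee|EE
E/III-2 ? ·: ee|Ee|EE
E/III-3 aff II-1×II-2: Ee|EE
E/III-4 aff II-1×II-2: Ee|EE
E/IV-1 ? III-2×III-1: ee|Ee|EE
E/IV-2 aff III-2×III-1: Ee|EE
⇒ E over [I-1,I-2,II-1,II-2,II-3,III-1,III-2,III-3,III-4,IV-1,IV-2]: 606 consistent
L/I-1 aff ·: Ll|LL
L/I-2 ? ·: ll|Ll|LL
L/II-1 ? I-1×I-2: ll|Ll
L/II-2 un ·: ll
L/II-3 aff I-1×I-2: Ll|LL
L/III-1 ? II-1×II-2: ll|Ll
L/III-2 aff ·: Ll|LL
L/III-3 un II-1×II-2: ll
L/III-4 ? II-1×II-2: ll|Ll
L/IV-1 ? III-2×III-1: ll|Ll|LL
L/IV-2 ? III-2×III-1: ll|Ll|LL
⇒ L over [I-1,I-2,II-1,II-2,II-3,III-1,III-2,III-3,III-4,IV-1,IV-2]: 303 consistent

I-2 ∈ {Ee LL, Ee Ll, Ee ll, ee LL, ee Ll, ee ll}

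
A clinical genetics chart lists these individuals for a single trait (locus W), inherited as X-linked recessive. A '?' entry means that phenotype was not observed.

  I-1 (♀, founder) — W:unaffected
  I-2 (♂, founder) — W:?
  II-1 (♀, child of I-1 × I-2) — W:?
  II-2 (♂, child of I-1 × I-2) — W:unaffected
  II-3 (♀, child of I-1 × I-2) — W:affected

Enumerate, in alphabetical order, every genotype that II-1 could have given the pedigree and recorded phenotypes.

II-1 ∈ {X^WX^w, X^wX^w}

W/I-1 un ·: X^WX^w
W/I-2 ? ·: X^wY
W/II-1 ? I-1×I-2: X^WX^w|X^wX^w
W/II-2 un I-1×I-2: X^WY
W/II-3 aff I-1×I-2: X^wX^w
⇒ W over [I-1,I-2,II-1,II-2,II-3]: 2 consistent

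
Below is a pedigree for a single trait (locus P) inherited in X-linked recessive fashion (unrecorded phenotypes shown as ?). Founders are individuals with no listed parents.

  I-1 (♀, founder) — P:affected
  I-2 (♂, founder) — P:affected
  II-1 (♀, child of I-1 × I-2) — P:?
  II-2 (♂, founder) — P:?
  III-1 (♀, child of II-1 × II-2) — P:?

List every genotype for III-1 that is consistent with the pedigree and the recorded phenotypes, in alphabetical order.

P/I-1 aff ·: X^pX^p
P/I-2 aff ·: X^pY
P/II-1 ? I-1×I-2: X^pX^p
P/II-2 ? ·: X^PY|X^pY
P/III-1 ? II-1×II-2: X^PX^p|X^pX^p
⇒ P over [I-1,I-2,II-1,II-2,III-1]: 2 consistent

III-1 ∈ {X^PX^p, X^pX^p}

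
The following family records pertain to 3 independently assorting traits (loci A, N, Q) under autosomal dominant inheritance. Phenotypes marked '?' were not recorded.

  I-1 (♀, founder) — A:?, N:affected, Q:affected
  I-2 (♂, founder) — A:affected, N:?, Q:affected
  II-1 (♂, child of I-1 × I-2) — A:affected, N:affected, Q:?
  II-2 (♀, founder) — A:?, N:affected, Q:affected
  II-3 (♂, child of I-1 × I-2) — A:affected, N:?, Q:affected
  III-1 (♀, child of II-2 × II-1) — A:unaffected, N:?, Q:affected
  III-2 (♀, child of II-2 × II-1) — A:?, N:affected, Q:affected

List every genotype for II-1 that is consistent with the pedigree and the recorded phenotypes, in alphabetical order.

II-1 ∈ {Aa NN QQ, Aa NN Qq, Aa NN qq, Aa Nn QQ, Aa Nn Qq, Aa Nn qq}

A/I-1 ? ·: aa|Aa|AA
A/I-2 aff ·: Aa|AA
A/II-1 aff I-1×I-2: Aa
A/II-2 ? ·: aa|Aa
A/II-3 aff I-1×I-2: Aa|AA
A/III-1 un II-2×II-1: aa
A/III-2 ? II-2×II-1: aa|Aa|AA
⇒ A over [I-1,I-2,II-1,II-2,II-3,III-1,III-2]: 40 consistent
N/I-1 aff ·: Nn|NN
N/I-2 ? ·: nn|Nn|NN
N/II-1 aff I-1×I-2: Nn|NN
N/II-2 aff ·: Nn|NN
N/II-3 ? I-1×I-2: nn|Nn|NN
N/III-1 ? II-2×II-1: nn|Nn|NN
N/III-2 aff II-2×II-1: Nn|NN
⇒ N over [I-1,I-2,II-1,II-2,II-3,III-1,III-2]: 140 consistent
Q/I-1 aff ·: Qq|QQ
Q/I-2 aff ·: Qq|QQ
Q/II-1 ? I-1×I-2: qq|Qq|QQ
Q/II-2 aff ·: Qq|QQ
Q/II-3 aff I-1×I-2: Qq|QQ
Q/III-1 aff II-2×II-1: Qq|QQ
Q/III-2 aff II-2×II-1: Qq|QQ
⇒ Q over [I-1,I-2,II-1,II-2,II-3,III-1,III-2]: 87 consistent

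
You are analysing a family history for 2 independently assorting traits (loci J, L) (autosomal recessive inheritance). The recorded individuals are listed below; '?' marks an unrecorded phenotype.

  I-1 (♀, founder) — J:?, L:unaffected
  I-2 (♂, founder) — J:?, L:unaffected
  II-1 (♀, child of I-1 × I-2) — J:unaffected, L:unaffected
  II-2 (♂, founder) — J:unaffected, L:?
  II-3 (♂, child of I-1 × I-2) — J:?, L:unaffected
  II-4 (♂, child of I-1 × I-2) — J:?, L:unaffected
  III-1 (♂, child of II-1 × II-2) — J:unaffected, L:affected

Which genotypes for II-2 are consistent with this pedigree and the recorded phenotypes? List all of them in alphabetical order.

II-2 ∈ {JJ Ll, JJ ll, Jj Ll, Jj ll}

J/I-1 ? ·: JJ|Jj|jj
J/I-2 ? ·: JJ|Jj|jj
J/II-1 un I-1×I-2: JJ|Jj
J/II-2 un ·: JJ|Jj
J/II-3 ? I-1×I-2: JJ|Jj|jj
J/II-4 ? I-1×I-2: JJ|Jj|jj
J/III-1 un II-1×II-2: JJ|Jj
⇒ J over [I-1,I-2,II-1,II-2,II-3,II-4,III-1]: 162 consistent
L/I-1 un ·: LL|Ll
L/I-2 un ·: LL|Ll
L/II-1 un I-1×I-2: Ll
L/II-2 ? ·: Ll|ll
L/II-3 un I-1×I-2: LL|Ll
L/II-4 un I-1×I-2: LL|Ll
L/III-1 aff II-1×II-2: ll
⇒ L over [I-1,I-2,II-1,II-2,II-3,II-4,III-1]: 24 consistent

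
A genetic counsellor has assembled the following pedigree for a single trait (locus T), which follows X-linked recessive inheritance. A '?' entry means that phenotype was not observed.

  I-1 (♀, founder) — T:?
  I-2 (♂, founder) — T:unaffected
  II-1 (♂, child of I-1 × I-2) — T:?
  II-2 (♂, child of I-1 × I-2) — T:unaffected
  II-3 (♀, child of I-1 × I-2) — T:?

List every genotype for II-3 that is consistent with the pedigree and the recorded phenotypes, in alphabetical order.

T/I-1 ? ·: X^TX^T|X^TX^t
T/I-2 un ·: X^TY
T/II-1 ? I-1×I-2: X^TY|X^tY
T/II-2 un I-1×I-2: X^TY
T/II-3 ? I-1×I-2: X^TX^T|X^TX^t
⇒ T over [I-1,I-2,II-1,II-2,II-3]: 5 consistent

II-3 ∈ {X^TX^T, X^TX^t}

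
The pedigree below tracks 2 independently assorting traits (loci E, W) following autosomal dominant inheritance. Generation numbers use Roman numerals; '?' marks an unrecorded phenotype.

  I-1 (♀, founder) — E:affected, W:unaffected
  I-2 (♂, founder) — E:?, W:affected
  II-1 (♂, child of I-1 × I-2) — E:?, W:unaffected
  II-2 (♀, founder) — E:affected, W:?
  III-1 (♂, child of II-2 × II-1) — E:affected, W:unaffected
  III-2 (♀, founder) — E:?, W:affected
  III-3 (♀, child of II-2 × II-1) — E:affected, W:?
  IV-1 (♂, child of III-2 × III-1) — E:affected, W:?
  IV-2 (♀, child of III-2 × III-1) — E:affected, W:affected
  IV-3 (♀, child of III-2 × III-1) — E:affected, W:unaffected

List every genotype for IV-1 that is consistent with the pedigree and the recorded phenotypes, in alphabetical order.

E/I-1 aff ·: Ee|EE
E/I-2 ? ·: ee|Ee|EE
E/II-1 ? I-1×I-2: ee|Ee|EE
E/II-2 aff ·: Ee|EE
E/III-1 aff II-2×II-1: Ee|EE
E/III-2 ? ·: ee|Ee|EE
E/III-3 aff II-2×II-1: Ee|EE
E/IV-1 aff III-2×III-1: Ee|EE
E/IV-2 aff III-2×III-1: Ee|EE
E/IV-3 aff III-2×III-1: Ee|EE
⇒ E over [I-1,I-2,II-1,II-2,III-1,III-2,III-3,IV-1,IV-2,IV-3]: 864 consistent
W/I-1 un ·: ww
W/I-2 aff ·: Ww
W/II-1 un I-1×I-2: ww
W/II-2 ? ·: ww|Ww
W/III-1 un II-2×II-1: ww
W/III-2 aff ·: Ww
W/III-3 ? II-2×II-1: ww|Ww
W/IV-1 ? III-2×III-1: ww|Ww
W/IV-2 aff III-2×III-1: Ww
W/IV-3 un III-2×III-1: ww
⇒ W over [I-1,I-2,II-1,II-2,III-1,III-2,III-3,IV-1,IV-2,IV-3]: 6 consistent

IV-1 ∈ {EE Ww, EE ww, Ee Ww, Ee ww}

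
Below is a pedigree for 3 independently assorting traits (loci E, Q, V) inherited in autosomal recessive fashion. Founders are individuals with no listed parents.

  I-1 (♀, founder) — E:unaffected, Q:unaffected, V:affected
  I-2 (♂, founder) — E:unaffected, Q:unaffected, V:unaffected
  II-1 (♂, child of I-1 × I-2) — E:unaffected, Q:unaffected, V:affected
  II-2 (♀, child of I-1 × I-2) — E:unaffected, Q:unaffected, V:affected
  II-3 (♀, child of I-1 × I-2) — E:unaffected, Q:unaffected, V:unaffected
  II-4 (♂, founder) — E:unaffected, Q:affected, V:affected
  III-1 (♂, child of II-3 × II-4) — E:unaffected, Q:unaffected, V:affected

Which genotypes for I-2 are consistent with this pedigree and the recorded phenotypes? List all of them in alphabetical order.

E/I-1 un ·: EE|Ee
E/I-2 un ·: EE|Ee
E/II-1 un I-1×I-2: EE|Ee
E/II-2 un I-1×I-2: EE|Ee
E/II-3 un I-1×I-2: EE|Ee
E/II-4 un ·: EE|Ee
E/III-1 un II-3×II-4: EE|Ee
⇒ E over [I-1,I-2,II-1,II-2,II-3,II-4,III-1]: 87 consistent
Q/I-1 un ·: QQ|Qq
Q/I-2 un ·: QQ|Qq
Q/II-1 un I-1×I-2: QQ|Qq
Q/II-2 un I-1×I-2: QQ|Qq
Q/II-3 un I-1×I-2: QQ|Qq
Q/II-4 aff ·: qq
Q/III-1 un II-3×II-4: Qq
⇒ Q over [I-1,I-2,II-1,II-2,II-3,II-4,III-1]: 25 consistent
V/I-1 aff ·: vv
V/I-2 un ·: Vv
V/II-1 aff I-1×I-2: vv
V/II-2 aff I-1×I-2: vv
V/II-3 un I-1×I-2: Vv
V/II-4 aff ·: vv
V/III-1 aff II-3×II-4: vv
⇒ V over [I-1,I-2,II-1,II-2,II-3,II-4,III-1]: 1 consistent

I-2 ∈ {EE QQ Vv, EE Qq Vv, Ee QQ Vv, Ee Qq Vv}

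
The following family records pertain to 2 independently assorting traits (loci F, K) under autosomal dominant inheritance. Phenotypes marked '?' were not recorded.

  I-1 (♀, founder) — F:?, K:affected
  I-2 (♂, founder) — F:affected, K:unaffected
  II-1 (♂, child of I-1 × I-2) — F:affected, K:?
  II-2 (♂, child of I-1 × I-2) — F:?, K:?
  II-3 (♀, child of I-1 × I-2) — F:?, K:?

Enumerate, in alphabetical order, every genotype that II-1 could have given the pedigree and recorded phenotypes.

II-1 ∈ {FF Kk, FF kk, Ff Kk, Ff kk}

F/I-1 ? ·: ff|Ff|FF
F/I-2 aff ·: Ff|FF
F/II-1 aff I-1×I-2: Ff|FF
F/II-2 ? I-1×I-2: ff|Ff|FF
F/II-3 ? I-1×I-2: ff|Ff|FF
⇒ F over [I-1,I-2,II-1,II-2,II-3]: 40 consistent
K/I-1 aff ·: Kk|KK
K/I-2 un ·: kk
K/II-1 ? I-1×I-2: kk|Kk
K/II-2 ? I-1×I-2: kk|Kk
K/II-3 ? I-1×I-2: kk|Kk
⇒ K over [I-1,I-2,II-1,II-2,II-3]: 9 consistent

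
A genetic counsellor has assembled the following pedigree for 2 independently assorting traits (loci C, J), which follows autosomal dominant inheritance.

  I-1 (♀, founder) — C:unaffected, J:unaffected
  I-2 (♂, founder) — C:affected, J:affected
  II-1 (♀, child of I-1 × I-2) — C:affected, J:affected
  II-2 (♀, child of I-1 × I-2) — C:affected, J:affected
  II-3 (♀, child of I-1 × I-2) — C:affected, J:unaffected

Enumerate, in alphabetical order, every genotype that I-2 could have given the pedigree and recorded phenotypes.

C/I-1 un ·: cc
C/I-2 aff ·: Cc|CC
C/II-1 aff I-1×I-2: Cc
C/II-2 aff I-1×I-2: Cc
C/II-3 aff I-1×I-2: Cc
⇒ C over [I-1,I-2,II-1,II-2,II-3]: 2 consistent
J/I-1 un ·: jj
J/I-2 aff ·: Jj
J/II-1 aff I-1×I-2: Jj
J/II-2 aff I-1×I-2: Jj
J/II-3 un I-1×I-2: jj
⇒ J over [I-1,I-2,II-1,II-2,II-3]: 1 consistent

I-2 ∈ {CC Jj, Cc Jj}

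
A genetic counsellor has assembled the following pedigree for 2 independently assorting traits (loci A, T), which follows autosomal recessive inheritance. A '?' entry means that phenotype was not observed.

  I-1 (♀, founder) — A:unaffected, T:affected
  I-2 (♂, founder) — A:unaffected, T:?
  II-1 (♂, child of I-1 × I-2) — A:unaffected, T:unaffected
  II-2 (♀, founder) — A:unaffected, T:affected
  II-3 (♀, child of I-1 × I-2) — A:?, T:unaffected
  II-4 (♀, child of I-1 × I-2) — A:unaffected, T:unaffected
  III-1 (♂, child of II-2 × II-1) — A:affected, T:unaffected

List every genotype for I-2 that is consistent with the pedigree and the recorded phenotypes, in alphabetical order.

I-2 ∈ {AA TT, AA Tt, Aa TT, Aa Tt}

A/I-1 un ·: AA|Aa
A/I-2 un ·: AA|Aa
A/II-1 un I-1×I-2: Aa
A/II-2 un ·: Aa
A/II-3 ? I-1×I-2: AA|Aa|aa
A/II-4 un I-1×I-2: AA|Aa
A/III-1 aff II-2×II-1: aa
⇒ A over [I-1,I-2,II-1,II-2,II-3,II-4,III-1]: 14 consistent
T/I-1 aff ·: tt
T/I-2 ? ·: TT|Tt
T/II-1 un I-1×I-2: Tt
T/II-2 aff ·: tt
T/II-3 un I-1×I-2: Tt
T/II-4 un I-1×I-2: Tt
T/III-1 un II-2×II-1: Tt
⇒ T over [I-1,I-2,II-1,II-2,II-3,II-4,III-1]: 2 consistent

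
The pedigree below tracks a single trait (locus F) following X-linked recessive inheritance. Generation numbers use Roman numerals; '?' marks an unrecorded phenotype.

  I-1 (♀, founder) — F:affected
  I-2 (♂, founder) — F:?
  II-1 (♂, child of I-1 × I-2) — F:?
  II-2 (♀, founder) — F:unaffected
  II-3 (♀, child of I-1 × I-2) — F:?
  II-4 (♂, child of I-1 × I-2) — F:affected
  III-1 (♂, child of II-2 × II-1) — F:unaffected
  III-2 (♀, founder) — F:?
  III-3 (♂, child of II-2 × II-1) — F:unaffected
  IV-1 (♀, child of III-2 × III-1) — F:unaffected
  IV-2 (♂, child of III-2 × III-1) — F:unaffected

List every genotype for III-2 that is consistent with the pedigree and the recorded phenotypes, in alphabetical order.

III-2 ∈ {X^FX^F, X^FX^f}

F/I-1 aff ·: X^fX^f
F/I-2 ? ·: X^FY|X^fY
F/II-1 ? I-1×I-2: X^fY
F/II-2 un ·: X^FX^F|X^FX^f
F/II-3 ? I-1×I-2: X^FX^f|X^fX^f
F/II-4 aff I-1×I-2: X^fY
F/III-1 un II-2×II-1: X^FY
F/III-2 ? ·: X^FX^F|X^FX^f
F/III-3 un II-2×II-1: X^FY
F/IV-1 un III-2×III-1: X^FX^F|X^FX^f
F/IV-2 un III-2×III-1: X^FY
⇒ F over [I-1,I-2,II-1,II-2,II-3,II-4,III-1,III-2,III-3,IV-1,IV-2]: 12 consistent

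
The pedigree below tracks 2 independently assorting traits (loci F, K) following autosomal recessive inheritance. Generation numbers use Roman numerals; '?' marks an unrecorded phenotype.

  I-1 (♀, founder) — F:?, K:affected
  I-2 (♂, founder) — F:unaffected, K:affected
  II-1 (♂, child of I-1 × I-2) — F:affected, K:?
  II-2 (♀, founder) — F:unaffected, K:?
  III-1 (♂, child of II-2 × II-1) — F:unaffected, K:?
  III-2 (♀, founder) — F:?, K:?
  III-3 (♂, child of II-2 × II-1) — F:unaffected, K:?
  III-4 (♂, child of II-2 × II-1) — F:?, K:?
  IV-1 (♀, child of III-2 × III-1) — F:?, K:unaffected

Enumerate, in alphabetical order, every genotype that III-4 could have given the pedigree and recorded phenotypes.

F/I-1 ? ·: Ff|ff
F/I-2 un ·: Ff
F/II-1 aff I-1×I-2: ff
F/II-2 un ·: FF|Ff
F/III-1 un II-2×II-1: Ff
F/III-2 ? ·: FF|Ff|ff
F/III-3 un II-2×II-1: Ff
F/III-4 ? II-2×II-1: Ff|ff
F/IV-1 ? III-2×III-1: FF|Ff|ff
⇒ F over [I-1,I-2,II-1,II-2,III-1,III-2,III-3,III-4,IV-1]: 42 consistent
K/I-1 aff ·: kk
K/I-2 aff ·: kk
K/II-1 ? I-1×I-2: kk
K/II-2 ? ·: KK|Kk|kk
K/III-1 ? II-2×II-1: Kk|kk
K/III-2 ? ·: KK|Kk|kk
K/III-3 ? II-2×II-1: Kk|kk
K/III-4 ? II-2×II-1: Kk|kk
K/IV-1 un III-2×III-1: KK|Kk
⇒ K over [I-1,I-2,II-1,II-2,III-1,III-2,III-3,III-4,IV-1]: 35 consistent

III-4 ∈ {Ff Kk, Ff kk, ff Kk, ff kk}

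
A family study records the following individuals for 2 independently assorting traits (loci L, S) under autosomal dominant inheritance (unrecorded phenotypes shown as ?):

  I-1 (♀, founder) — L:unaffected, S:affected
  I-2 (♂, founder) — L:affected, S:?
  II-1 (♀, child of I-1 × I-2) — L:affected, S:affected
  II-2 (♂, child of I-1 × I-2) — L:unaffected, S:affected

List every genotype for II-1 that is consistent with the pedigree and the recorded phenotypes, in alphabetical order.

L/I-1 un ·: ll
L/I-2 aff ·: Ll
L/II-1 aff I-1×I-2: Ll
L/II-2 un I-1×I-2: ll
⇒ L over [I-1,I-2,II-1,II-2]: 1 consistent
S/I-1 aff ·: Ss|SS
S/I-2 ? ·: ss|Ss|SS
S/II-1 aff I-1×I-2: Ss|SS
S/II-2 aff I-1×I-2: Ss|SS
⇒ S over [I-1,I-2,II-1,II-2]: 15 consistent

II-1 ∈ {Ll SS, Ll Ss}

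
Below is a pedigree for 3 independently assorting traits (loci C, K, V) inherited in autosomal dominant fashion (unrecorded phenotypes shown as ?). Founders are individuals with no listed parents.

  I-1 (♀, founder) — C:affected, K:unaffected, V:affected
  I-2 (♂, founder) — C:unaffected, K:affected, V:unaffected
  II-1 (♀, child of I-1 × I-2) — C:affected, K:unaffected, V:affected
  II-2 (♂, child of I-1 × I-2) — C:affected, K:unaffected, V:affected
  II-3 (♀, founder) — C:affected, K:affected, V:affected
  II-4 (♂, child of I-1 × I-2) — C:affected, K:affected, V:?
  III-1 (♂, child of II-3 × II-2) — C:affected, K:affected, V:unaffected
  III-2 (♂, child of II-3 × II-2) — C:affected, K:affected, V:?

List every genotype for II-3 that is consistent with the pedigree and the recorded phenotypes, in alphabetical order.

C/I-1 aff ·: Cc|CC
C/I-2 un ·: cc
C/II-1 aff I-1×I-2: Cc
C/II-2 aff I-1×I-2: Cc
C/II-3 aff ·: Cc|CC
C/II-4 aff I-1×I-2: Cc
C/III-1 aff II-3×II-2: Cc|CC
C/III-2 aff II-3×II-2: Cc|CC
⇒ C over [I-1,I-2,II-1,II-2,II-3,II-4,III-1,III-2]: 16 consistent
K/I-1 un ·: kk
K/I-2 aff ·: Kk
K/II-1 un I-1×I-2: kk
K/II-2 un I-1×I-2: kk
K/II-3 aff ·: Kk|KK
K/II-4 aff I-1×I-2: Kk
K/III-1 aff II-3×II-2: Kk
K/III-2 aff II-3×II-2: Kk
⇒ K over [I-1,I-2,II-1,II-2,II-3,II-4,III-1,III-2]: 2 consistent
V/I-1 aff ·: Vv|VV
V/I-2 un ·: vv
V/II-1 aff I-1×I-2: Vv
V/II-2 aff I-1×I-2: Vv
V/II-3 aff ·: Vv
V/II-4 ? I-1×I-2: vv|Vv
V/III-1 un II-3×II-2: vv
V/III-2 ? II-3×II-2: vv|Vv|VV
⇒ V over [I-1,I-2,II-1,II-2,II-3,II-4,III-1,III-2]: 9 consistent

II-3 ∈ {CC KK Vv, CC Kk Vv, Cc KK Vv, Cc Kk Vv}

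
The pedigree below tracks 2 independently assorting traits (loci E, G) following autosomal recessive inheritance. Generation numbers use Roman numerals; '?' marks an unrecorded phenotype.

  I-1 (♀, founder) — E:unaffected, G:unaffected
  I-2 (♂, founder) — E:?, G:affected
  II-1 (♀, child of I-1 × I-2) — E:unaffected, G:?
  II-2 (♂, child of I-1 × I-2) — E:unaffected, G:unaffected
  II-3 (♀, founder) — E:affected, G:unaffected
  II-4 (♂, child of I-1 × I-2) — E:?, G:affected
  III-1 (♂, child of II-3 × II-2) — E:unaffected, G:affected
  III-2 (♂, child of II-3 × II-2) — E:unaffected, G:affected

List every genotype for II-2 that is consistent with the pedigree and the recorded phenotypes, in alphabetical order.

E/I-1 un ·: EE|Ee
E/I-2 ? ·: EE|Ee|ee
E/II-1 un I-1×I-2: EE|Ee
E/II-2 un I-1×I-2: EE|Ee
E/II-3 aff ·: ee
E/II-4 ? I-1×I-2: EE|Ee|ee
E/III-1 un II-3×II-2: Ee
E/III-2 un II-3×II-2: Ee
⇒ E over [I-1,I-2,II-1,II-2,II-3,II-4,III-1,III-2]: 32 consistent
G/I-1 un ·: Gg
G/I-2 aff ·: gg
G/II-1 ? I-1×I-2: Gg|gg
G/II-2 un I-1×I-2: Gg
G/II-3 un ·: Gg
G/II-4 aff I-1×I-2: gg
G/III-1 aff II-3×II-2: gg
G/III-2 aff II-3×II-2: gg
⇒ G over [I-1,I-2,II-1,II-2,II-3,II-4,III-1,III-2]: 2 consistent

II-2 ∈ {EE Gg, Ee Gg}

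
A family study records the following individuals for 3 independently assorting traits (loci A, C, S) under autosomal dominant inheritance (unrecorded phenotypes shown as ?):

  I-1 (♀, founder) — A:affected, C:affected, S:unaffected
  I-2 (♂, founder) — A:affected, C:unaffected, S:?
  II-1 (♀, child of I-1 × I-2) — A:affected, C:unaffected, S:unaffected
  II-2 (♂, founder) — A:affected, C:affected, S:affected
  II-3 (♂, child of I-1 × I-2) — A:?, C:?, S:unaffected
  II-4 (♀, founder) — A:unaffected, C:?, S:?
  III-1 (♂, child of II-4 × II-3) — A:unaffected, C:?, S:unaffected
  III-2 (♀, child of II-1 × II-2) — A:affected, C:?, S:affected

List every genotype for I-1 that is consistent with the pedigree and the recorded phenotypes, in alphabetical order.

A/I-1 aff ·: Aa|AA
A/I-2 aff ·: Aa|AA
A/II-1 aff I-1×I-2: Aa|AA
A/II-2 aff ·: Aa|AA
A/II-3 ? I-1×I-2: aa|Aa
A/II-4 un ·: aa
A/III-1 un II-4×II-3: aa
A/III-2 aff II-1×II-2: Aa|AA
⇒ A over [I-1,I-2,II-1,II-2,II-3,II-4,III-1,III-2]: 28 consistent
C/I-1 aff ·: Cc
C/I-2 un ·: cc
C/II-1 un I-1×I-2: cc
C/II-2 aff ·: Cc|CC
C/II-3 ? I-1×I-2: cc|Cc
C/II-4 ? ·: cc|Cc|CC
C/III-1 ? II-4×II-3: cc|Cc|CC
C/III-2 ? II-1×II-2: cc|Cc
⇒ C over [I-1,I-2,II-1,II-2,II-3,II-4,III-1,III-2]: 33 consistent
S/I-1 un ·: ss
S/I-2 ? ·: ss|Ss
S/II-1 un I-1×I-2: ss
S/II-2 aff ·: Ss|SS
S/II-3 un I-1×I-2: ss
S/II-4 ? ·: ss|Ss
S/III-1 un II-4×II-3: ss
S/III-2 aff II-1×II-2: Ss
⇒ S over [I-1,I-2,II-1,II-2,II-3,II-4,III-1,III-2]: 8 consistent

I-1 ∈ {AA Cc ss, Aa Cc ss}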